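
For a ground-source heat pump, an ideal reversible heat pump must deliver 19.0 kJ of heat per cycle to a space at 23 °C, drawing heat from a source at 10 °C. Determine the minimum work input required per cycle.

W_in ≈ 0.8340 kJ

T_H = 23 °C → 23 + 273.15 = 296.15 K.
T_C = 10 °C → 10 + 273.15 = 283.15 K.
COP_HP = T_H/(T_H − T_C) = 296.15/13.00 = 22.7808.
W = Q_H/COP_HP = 19.0/22.7808 = 0.8340 kJ.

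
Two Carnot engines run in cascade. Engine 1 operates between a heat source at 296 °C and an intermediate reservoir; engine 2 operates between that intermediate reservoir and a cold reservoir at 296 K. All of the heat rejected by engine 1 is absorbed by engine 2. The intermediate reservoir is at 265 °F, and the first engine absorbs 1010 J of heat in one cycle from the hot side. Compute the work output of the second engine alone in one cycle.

T_H = 296 °C → 296 + 273.15 = 569.15 K.
T_m = 265 °F → (265 − 32) × 5/9 = 129.44 °C = 402.59 K.
Heat entering the second stage: Q_m = Q_H·(T_m/T_H) = 1010 × 402.59/569.15 = 714 J.
Second-stage efficiency η₂ = 1 − T_C/T_m = 1 − 296.00/402.59 = 0.2648, so W₂ = η₂·Q_m = 189 J.

W₂ ≈ 189 J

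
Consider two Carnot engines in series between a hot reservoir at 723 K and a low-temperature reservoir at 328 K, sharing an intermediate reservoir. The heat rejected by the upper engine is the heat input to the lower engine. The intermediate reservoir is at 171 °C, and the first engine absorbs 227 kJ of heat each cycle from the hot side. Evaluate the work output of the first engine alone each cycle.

T_m = 171 °C → 171 + 273.15 = 444.15 K.
First-stage efficiency η₁ = 1 − T_m/T_H = 1 − 444.15/723.00 = 0.3857.
W₁ = η₁·Q_H = 0.3857 × 227 = 87.55 kJ.

W₁ ≈ 87.55 kJ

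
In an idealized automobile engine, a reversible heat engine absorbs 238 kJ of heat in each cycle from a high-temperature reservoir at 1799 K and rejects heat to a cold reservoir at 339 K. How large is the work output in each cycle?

W ≈ 193.2 kJ

Carnot efficiency: η = 1 − T_C/T_H = 1 − 339.00/1799.00 = 0.8116.
W = η·Q_H = 0.8116 × 238 = 193.2 kJ.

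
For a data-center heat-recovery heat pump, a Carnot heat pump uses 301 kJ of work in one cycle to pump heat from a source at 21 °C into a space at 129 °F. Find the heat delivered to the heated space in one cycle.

T_H = 129 °F → (129 − 32) × 5/9 = 53.89 °C = 327.04 K.
T_C = 21 °C → 21 + 273.15 = 294.15 K.
For a reversible heat pump, COP_HP = T_H/(T_H − T_C) = 327.04/32.89 = 9.9437.
Q_H = COP_HP · W = 9.9437 × 301 = 2993 kJ.

Q_H ≈ 2993 kJ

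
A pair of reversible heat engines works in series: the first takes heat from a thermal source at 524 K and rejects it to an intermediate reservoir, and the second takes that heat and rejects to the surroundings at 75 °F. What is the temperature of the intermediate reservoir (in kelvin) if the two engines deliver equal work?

T_C = 75 °F → (75 − 32) × 5/9 = 23.89 °C = 297.04 K.
For reversible stages Q_m = Q_H·(T_m/T_H). Setting W₁ = Q_H(1 − T_m/T_H) equal to W₂ = Q_m(1 − T_C/T_m) = Q_H·(T_m − T_C)/T_H gives T_H − T_m = T_m − T_C, so T_m = (T_H + T_C)/2 = (524.00 + 297.04)/2 = 411 K.

T_m ≈ 411 K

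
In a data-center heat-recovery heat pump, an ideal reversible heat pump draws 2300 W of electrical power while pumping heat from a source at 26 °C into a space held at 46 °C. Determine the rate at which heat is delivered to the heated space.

Q̇_H ≈ 36700 W

T_H = 46 °C → 46 + 273.15 = 319.15 K.
T_C = 26 °C → 26 + 273.15 = 299.15 K.
Reversible heating COP: COP_HP = T_H/(T_H − T_C) = 319.15/20.00 = 15.9575.
Q_H = COP_HP · W = 15.9575 × 2300 = 36700 W.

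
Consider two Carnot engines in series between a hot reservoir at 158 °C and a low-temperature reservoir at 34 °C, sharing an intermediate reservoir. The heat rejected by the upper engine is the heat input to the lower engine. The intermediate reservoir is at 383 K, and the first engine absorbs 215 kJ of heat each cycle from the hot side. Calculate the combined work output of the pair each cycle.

T_H = 158 °C → 158 + 273.15 = 431.15 K.
T_C = 34 °C → 34 + 273.15 = 307.15 K.
Two reversible stages in series are equivalent to a single Carnot engine between T_H and T_C, so η_total = 1 − T_C/T_H = 1 − 307.15/431.15 = 0.2876.
W_total = η_total · Q_H = 0.2876 × 215 = 61.8 kJ.

W_total ≈ 61.8 kJ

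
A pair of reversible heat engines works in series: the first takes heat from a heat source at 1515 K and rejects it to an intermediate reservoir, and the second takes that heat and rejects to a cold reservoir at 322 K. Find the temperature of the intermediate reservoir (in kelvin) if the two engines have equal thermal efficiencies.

Equal efficiencies require 1 − T_m/T_H = 1 − T_C/T_m, i.e. T_m/T_H = T_C/T_m, so T_m = √(T_H·T_C) = √(1515.00 × 322.00) = 698 K.

T_m ≈ 698 K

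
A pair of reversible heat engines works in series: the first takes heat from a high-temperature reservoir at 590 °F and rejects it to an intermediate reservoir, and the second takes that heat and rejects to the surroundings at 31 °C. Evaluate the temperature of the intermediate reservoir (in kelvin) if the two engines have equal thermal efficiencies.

T_H = 590 °F → (590 − 32) × 5/9 = 310.00 °C = 583.15 K.
T_C = 31 °C → 31 + 273.15 = 304.15 K.
Equal efficiencies require 1 − T_m/T_H = 1 − T_C/T_m, i.e. T_m/T_H = T_C/T_m, so T_m = √(T_H·T_C) = √(583.15 × 304.15) = 421.1 K.

T_m ≈ 421.1 K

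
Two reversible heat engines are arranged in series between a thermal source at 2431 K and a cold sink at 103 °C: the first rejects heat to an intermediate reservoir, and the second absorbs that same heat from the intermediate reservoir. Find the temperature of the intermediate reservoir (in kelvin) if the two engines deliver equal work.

T_C = 103 °C → 103 + 273.15 = 376.15 K.
For reversible stages Q_m = Q_H·(T_m/T_H). Setting W₁ = Q_H(1 − T_m/T_H) equal to W₂ = Q_m(1 − T_C/T_m) = Q_H·(T_m − T_C)/T_H gives T_H − T_m = T_m − T_C, so T_m = (T_H + T_C)/2 = (2431.00 + 376.15)/2 = 1404 K.

T_m ≈ 1404 K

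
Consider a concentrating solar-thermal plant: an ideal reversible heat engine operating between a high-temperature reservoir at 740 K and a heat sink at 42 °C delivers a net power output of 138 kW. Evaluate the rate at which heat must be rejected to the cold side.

Q̇_C ≈ 102.4 kW

T_C = 42 °C → 42 + 273.15 = 315.15 K.
Since the cycle is reversible, η = 1 − T_C/T_H = 1 − 315.15/740.00 = 0.5741.
Since Q_C/Q_H = T_C/T_H and Q_H = W/η, Q_C = W·T_C/(T_H − T_C) = 138 × 315.15/424.85 = 102.4 kW.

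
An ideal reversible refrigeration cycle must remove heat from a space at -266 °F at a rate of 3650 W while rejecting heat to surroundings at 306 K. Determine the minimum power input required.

Ẇ_in ≈ 6731 W

T_C = -266 °F → (-266 − 32) × 5/9 = -165.56 °C = 107.59 K.
The reversible coefficient of performance is COP_R = T_C/(T_H − T_C) = 107.59/198.41 = 0.5423.
W = Q_C/COP_R = 3650/0.5423 = 6731 W.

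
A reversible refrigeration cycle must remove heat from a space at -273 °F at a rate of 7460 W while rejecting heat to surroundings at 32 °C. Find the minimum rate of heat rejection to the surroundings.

Q̇_H ≈ 22000 W

T_H = 32 °C → 32 + 273.15 = 305.15 K.
T_C = -273 °F → (-273 − 32) × 5/9 = -169.44 °C = 103.71 K.
For a reversible cycle Q_H/Q_C = T_H/T_C, so Q_H = Q_C·T_H/T_C = 7460 × 305.15/103.71 = 22000 W.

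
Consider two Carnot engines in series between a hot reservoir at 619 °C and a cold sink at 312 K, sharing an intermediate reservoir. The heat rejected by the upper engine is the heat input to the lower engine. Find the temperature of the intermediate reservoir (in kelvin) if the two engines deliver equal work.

T_m ≈ 602.1 K

T_H = 619 °C → 619 + 273.15 = 892.15 K.
For reversible stages Q_m = Q_H·(T_m/T_H). Setting W₁ = Q_H(1 − T_m/T_H) equal to W₂ = Q_m(1 − T_C/T_m) = Q_H·(T_m − T_C)/T_H gives T_H − T_m = T_m − T_C, so T_m = (T_H + T_C)/2 = (892.15 + 312.00)/2 = 602.1 K.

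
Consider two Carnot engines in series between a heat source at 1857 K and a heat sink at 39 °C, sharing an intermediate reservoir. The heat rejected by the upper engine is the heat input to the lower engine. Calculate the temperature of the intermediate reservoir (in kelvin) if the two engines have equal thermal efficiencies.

T_C = 39 °C → 39 + 273.15 = 312.15 K.
Equal efficiencies require 1 − T_m/T_H = 1 − T_C/T_m, i.e. T_m/T_H = T_C/T_m, so T_m = √(T_H·T_C) = √(1857.00 × 312.15) = 761 K.

T_m ≈ 761 K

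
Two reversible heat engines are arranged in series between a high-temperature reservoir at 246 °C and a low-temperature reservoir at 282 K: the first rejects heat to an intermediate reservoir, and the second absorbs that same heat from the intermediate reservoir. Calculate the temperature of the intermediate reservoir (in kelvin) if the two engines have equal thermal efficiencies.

T_m ≈ 383 K

T_H = 246 °C → 246 + 273.15 = 519.15 K.
Equal efficiencies require 1 − T_m/T_H = 1 − T_C/T_m, i.e. T_m/T_H = T_C/T_m, so T_m = √(T_H·T_C) = √(519.15 × 282.00) = 383 K.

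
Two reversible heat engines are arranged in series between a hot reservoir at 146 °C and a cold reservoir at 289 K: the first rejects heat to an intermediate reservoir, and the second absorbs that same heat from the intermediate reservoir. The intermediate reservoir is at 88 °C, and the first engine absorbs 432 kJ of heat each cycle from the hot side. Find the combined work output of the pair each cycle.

W_total ≈ 134 kJ

T_H = 146 °C → 146 + 273.15 = 419.15 K.
Two reversible stages in series are equivalent to a single Carnot engine between T_H and T_C, so η_total = 1 − T_C/T_H = 1 − 289.00/419.15 = 0.3105.
W_total = η_total · Q_H = 0.3105 × 432 = 134 kJ.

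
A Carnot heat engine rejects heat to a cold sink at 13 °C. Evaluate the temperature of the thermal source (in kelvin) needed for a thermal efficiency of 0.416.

T_C = 13 °C → 13 + 273.15 = 286.15 K.
From η = 1 − T_C/T_H, solving for T_H gives T_H = T_C/(1 − η) = 286.15/(1 − 0.416) = 490.0 K.

T_H ≈ 490.0 K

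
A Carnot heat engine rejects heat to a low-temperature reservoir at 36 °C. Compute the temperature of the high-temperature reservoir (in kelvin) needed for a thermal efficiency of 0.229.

T_C = 36 °C → 36 + 273.15 = 309.15 K.
From η = 1 − T_C/T_H, solving for T_H gives T_H = T_C/(1 − η) = 309.15/(1 − 0.229) = 401 K.

T_H ≈ 401 K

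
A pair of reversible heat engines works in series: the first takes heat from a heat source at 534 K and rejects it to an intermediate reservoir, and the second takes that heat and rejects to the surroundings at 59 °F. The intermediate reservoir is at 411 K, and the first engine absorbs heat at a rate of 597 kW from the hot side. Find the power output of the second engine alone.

T_C = 59 °F → (59 − 32) × 5/9 = 15.00 °C = 288.15 K.
Heat entering the second stage: Q_m = Q_H·(T_m/T_H) = 597 × 411.00/534.00 = 459.5 kW.
Second-stage efficiency η₂ = 1 − T_C/T_m = 1 − 288.15/411.00 = 0.2989, so W₂ = η₂·Q_m = 137.3 kW.

Ẇ₂ ≈ 137.3 kW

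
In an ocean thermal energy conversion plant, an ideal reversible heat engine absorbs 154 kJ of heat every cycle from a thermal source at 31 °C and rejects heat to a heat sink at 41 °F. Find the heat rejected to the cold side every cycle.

T_H = 31 °C → 31 + 273.15 = 304.15 K.
T_C = 41 °F → (41 − 32) × 5/9 = 5.00 °C = 278.15 K.
The Carnot efficiency is η = 1 − T_C/T_H = 1 − 278.15/304.15 = 0.0855.
For a reversible cycle Q_C/Q_H = T_C/T_H, so Q_C = 154 × 278.15/304.15 = 141 kJ.

Q_C ≈ 141 kJ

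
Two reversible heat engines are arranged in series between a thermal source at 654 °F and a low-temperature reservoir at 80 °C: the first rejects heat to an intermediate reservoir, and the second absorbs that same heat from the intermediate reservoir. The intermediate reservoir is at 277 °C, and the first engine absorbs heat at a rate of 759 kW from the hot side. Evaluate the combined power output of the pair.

T_H = 654 °F → (654 − 32) × 5/9 = 345.56 °C = 618.71 K.
T_C = 80 °C → 80 + 273.15 = 353.15 K.
Two reversible stages in series are equivalent to a single Carnot engine between T_H and T_C, so η_total = 1 − T_C/T_H = 1 − 353.15/618.71 = 0.4292.
W_total = η_total · Q_H = 0.4292 × 759 = 325.8 kW.

Ẇ_total ≈ 325.8 kW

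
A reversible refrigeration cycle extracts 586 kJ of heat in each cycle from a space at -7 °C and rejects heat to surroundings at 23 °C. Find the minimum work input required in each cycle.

W_in ≈ 66.1 kJ

T_H = 23 °C → 23 + 273.15 = 296.15 K.
T_C = -7 °C → -7 + 273.15 = 266.15 K.
For a reversible refrigerator, COP_R = T_C/(T_H − T_C) = 266.15/30.00 = 8.8717.
W = Q_C/COP_R = 586/8.8717 = 66.1 kJ.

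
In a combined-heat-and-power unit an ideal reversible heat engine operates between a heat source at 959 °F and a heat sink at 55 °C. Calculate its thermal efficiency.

η ≈ 0.584

T_H = 959 °F → (959 − 32) × 5/9 = 515.00 °C = 788.15 K.
T_C = 55 °C → 55 + 273.15 = 328.15 K.
Carnot efficiency: η = 1 − T_C/T_H = 1 − 328.15/788.15 = 0.584.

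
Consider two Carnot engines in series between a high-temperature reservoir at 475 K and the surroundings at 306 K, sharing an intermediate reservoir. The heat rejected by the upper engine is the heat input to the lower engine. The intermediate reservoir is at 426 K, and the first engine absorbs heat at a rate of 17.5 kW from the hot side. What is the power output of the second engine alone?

Ẇ₂ ≈ 4.421 kW

Heat entering the second stage: Q_m = Q_H·(T_m/T_H) = 17.5 × 426.00/475.00 = 15.69 kW.
Second-stage efficiency η₂ = 1 − T_C/T_m = 1 − 306.00/426.00 = 0.2817, so W₂ = η₂·Q_m = 4.421 kW.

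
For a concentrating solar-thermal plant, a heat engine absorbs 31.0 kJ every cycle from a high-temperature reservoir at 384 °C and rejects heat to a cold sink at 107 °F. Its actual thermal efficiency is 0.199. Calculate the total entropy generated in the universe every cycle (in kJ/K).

T_H = 384 °C → 384 + 273.15 = 657.15 K.
T_C = 107 °F → (107 − 32) × 5/9 = 41.67 °C = 314.82 K.
W = η·Q_H = 0.199 × 31.0 = 6.169 kJ, so Q_C = Q_H − W = 24.83 kJ.
The hot reservoir loses entropy Q_H/T_H = 31.0/657.15 = 0.04717 kJ/K; the cold reservoir gains Q_C/T_C = 24.83/314.82 = 0.07887 kJ/K.
ΔS_univ = −Q_H/T_H + Q_C/T_C = 0.0317 kJ/K (> 0, since η = 0.199 < η_Carnot = 0.521).

ΔS_univ ≈ 0.0317 kJ/K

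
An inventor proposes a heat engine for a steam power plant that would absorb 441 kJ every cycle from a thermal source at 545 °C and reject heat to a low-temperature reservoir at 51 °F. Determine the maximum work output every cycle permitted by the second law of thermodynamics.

W_max ≈ 288 kJ

T_H = 545 °C → 545 + 273.15 = 818.15 K.
T_C = 51 °F → (51 − 32) × 5/9 = 10.56 °C = 283.71 K.
The upper bound on efficiency is η_max = 1 − T_C/T_H = 1 − 283.71/818.15 = 0.6532.
W_max = η_max · Q_H = 0.6532 × 441 = 288 kJ.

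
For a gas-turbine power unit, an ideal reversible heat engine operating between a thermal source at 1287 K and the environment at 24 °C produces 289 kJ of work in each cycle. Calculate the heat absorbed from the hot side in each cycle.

Q_H ≈ 376 kJ

T_C = 24 °C → 24 + 273.15 = 297.15 K.
Since the cycle is reversible, η = 1 − T_C/T_H = 1 − 297.15/1287.00 = 0.7691.
Q_H = W/η = 289/0.7691 = 376 kJ.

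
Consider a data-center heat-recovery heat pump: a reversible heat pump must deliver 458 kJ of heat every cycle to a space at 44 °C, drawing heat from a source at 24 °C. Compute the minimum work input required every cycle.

W_in ≈ 28.9 kJ

T_H = 44 °C → 44 + 273.15 = 317.15 K.
T_C = 24 °C → 24 + 273.15 = 297.15 K.
For a reversible heat pump, COP_HP = T_H/(T_H − T_C) = 317.15/20.00 = 15.8575.
W = Q_H/COP_HP = 458/15.8575 = 28.9 kJ.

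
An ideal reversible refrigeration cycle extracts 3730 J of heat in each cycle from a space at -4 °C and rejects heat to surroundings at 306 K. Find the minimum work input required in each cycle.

W_in ≈ 511 J

T_C = -4 °C → -4 + 273.15 = 269.15 K.
COP_R = T_C/(T_H − T_C) = 269.15/36.85 = 7.3039.
W = Q_C/COP_R = 3730/7.3039 = 511 J.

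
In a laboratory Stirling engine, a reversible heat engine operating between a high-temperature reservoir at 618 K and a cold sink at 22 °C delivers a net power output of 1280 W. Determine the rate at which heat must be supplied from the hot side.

Q̇_H ≈ 2450 W

T_C = 22 °C → 22 + 273.15 = 295.15 K.
The Carnot efficiency is η = 1 − T_C/T_H = 1 − 295.15/618.00 = 0.5224.
Q_H = W/η = 1280/0.5224 = 2450 W.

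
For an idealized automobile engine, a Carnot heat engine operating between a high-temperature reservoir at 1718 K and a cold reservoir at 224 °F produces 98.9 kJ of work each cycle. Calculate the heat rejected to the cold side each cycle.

Q_C ≈ 28.07 kJ

T_C = 224 °F → (224 − 32) × 5/9 = 106.67 °C = 379.82 K.
Carnot efficiency: η = 1 − T_C/T_H = 1 − 379.82/1718.00 = 0.7789.
Since Q_C/Q_H = T_C/T_H and Q_H = W/η, Q_C = W·T_C/(T_H − T_C) = 98.9 × 379.82/1338.18 = 28.07 kJ.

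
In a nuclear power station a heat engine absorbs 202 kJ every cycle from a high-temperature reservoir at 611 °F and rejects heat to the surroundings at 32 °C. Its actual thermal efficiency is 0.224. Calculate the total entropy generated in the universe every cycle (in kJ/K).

ΔS_univ ≈ 0.1741 kJ/K

T_H = 611 °F → (611 − 32) × 5/9 = 321.67 °C = 594.82 K.
T_C = 32 °C → 32 + 273.15 = 305.15 K.
W = η·Q_H = 0.224 × 202 = 45.25 kJ, so Q_C = Q_H − W = 156.8 kJ.
Entropy balance on the reservoirs: −Q_H/T_H = -0.3396 kJ/K, +Q_C/T_C = 0.5137 kJ/K.
ΔS_univ = −Q_H/T_H + Q_C/T_C = 0.1741 kJ/K (> 0, since η = 0.224 < η_Carnot = 0.487).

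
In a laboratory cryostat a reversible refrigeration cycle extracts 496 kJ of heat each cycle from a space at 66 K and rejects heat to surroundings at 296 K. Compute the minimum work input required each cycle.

COP_R = T_C/(T_H − T_C) = 66.00/230.00 = 0.2870.
W = Q_C/COP_R = 496/0.2870 = 1730 kJ.

W_in ≈ 1730 kJ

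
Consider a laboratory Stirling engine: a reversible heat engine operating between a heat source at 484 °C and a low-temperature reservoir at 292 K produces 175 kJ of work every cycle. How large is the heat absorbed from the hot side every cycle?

Q_H ≈ 284.9 kJ

T_H = 484 °C → 484 + 273.15 = 757.15 K.
The Carnot efficiency is η = 1 − T_C/T_H = 1 − 292.00/757.15 = 0.6143.
Q_H = W/η = 175/0.6143 = 284.9 kJ.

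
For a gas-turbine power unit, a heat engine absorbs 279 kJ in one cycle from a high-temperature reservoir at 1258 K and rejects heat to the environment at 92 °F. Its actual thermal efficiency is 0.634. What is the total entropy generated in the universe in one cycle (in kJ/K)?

ΔS_univ ≈ 0.111 kJ/K

T_C = 92 °F → (92 − 32) × 5/9 = 33.33 °C = 306.48 K.
W = η·Q_H = 0.634 × 279 = 176.9 kJ, so Q_C = Q_H − W = 102.1 kJ.
The hot reservoir loses entropy Q_H/T_H = 279/1258.00 = 0.2218 kJ/K; the cold reservoir gains Q_C/T_C = 102.1/306.48 = 0.3332 kJ/K.
ΔS_univ = −Q_H/T_H + Q_C/T_C = 0.111 kJ/K (> 0, since η = 0.634 < η_Carnot = 0.756).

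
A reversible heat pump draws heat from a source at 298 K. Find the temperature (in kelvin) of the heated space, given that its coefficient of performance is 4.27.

COP_HP = T_H/(T_H − T_C) ⇒ T_H = T_C·COP_HP/(COP_HP − 1) = 298.00 × 4.27/(4.27 − 1) = 389 K.

T_H ≈ 389 K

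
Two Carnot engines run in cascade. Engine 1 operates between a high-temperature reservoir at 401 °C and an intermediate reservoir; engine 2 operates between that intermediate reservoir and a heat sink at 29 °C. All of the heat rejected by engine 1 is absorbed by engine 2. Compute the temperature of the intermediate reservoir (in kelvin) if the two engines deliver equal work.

T_m ≈ 488.1 K

T_H = 401 °C → 401 + 273.15 = 674.15 K.
T_C = 29 °C → 29 + 273.15 = 302.15 K.
For reversible stages Q_m = Q_H·(T_m/T_H). Setting W₁ = Q_H(1 − T_m/T_H) equal to W₂ = Q_m(1 − T_C/T_m) = Q_H·(T_m − T_C)/T_H gives T_H − T_m = T_m − T_C, so T_m = (T_H + T_C)/2 = (674.15 + 302.15)/2 = 488.1 K.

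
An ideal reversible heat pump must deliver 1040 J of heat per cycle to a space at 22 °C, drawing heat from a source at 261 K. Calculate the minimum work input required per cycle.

W_in ≈ 120 J

T_H = 22 °C → 22 + 273.15 = 295.15 K.
For a reversible heat pump, COP_HP = T_H/(T_H − T_C) = 295.15/34.15 = 8.6428.
W = Q_H/COP_HP = 1040/8.6428 = 120 J.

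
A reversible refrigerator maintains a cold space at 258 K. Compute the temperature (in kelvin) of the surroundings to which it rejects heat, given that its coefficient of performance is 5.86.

T_H ≈ 302 K

COP_R = T_C/(T_H − T_C) ⇒ T_H = T_C·(1 + 1/COP_R) = 258.00 × (1 + 1/5.86) = 302 K.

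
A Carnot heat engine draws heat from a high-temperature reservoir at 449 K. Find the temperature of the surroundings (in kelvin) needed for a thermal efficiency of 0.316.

From η = 1 − T_C/T_H, T_C = T_H·(1 − η) = 449.00 × (1 − 0.316) = 307.1 K.

T_C ≈ 307.1 K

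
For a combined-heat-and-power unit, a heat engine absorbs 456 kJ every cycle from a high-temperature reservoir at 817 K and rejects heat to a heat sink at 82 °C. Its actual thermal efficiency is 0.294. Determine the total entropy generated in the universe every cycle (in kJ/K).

T_C = 82 °C → 82 + 273.15 = 355.15 K.
W = η·Q_H = 0.294 × 456 = 134.1 kJ, so Q_C = Q_H − W = 321.9 kJ.
The hot reservoir loses entropy Q_H/T_H = 456/817.00 = 0.5581 kJ/K; the cold reservoir gains Q_C/T_C = 321.9/355.15 = 0.9065 kJ/K.
ΔS_univ = −Q_H/T_H + Q_C/T_C = 0.348 kJ/K (> 0, since η = 0.294 < η_Carnot = 0.565).

ΔS_univ ≈ 0.348 kJ/K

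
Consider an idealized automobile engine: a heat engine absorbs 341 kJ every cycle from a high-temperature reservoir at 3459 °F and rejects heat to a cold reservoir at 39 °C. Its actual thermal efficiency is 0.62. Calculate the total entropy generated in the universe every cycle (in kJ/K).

ΔS_univ ≈ 0.258 kJ/K

T_H = 3459 °F → (3459 − 32) × 5/9 = 1903.89 °C = 2177.04 K.
T_C = 39 °C → 39 + 273.15 = 312.15 K.
W = η·Q_H = 0.62 × 341 = 211.4 kJ, so Q_C = Q_H − W = 129.6 kJ.
Reservoir entropy changes: ΔS_H = −Q_H/T_H = −341/2177.04 = -0.1566 kJ/K and ΔS_C = +Q_C/T_C = 129.6/312.15 = 0.4151 kJ/K.
ΔS_univ = −Q_H/T_H + Q_C/T_C = 0.258 kJ/K (> 0, since η = 0.62 < η_Carnot = 0.857).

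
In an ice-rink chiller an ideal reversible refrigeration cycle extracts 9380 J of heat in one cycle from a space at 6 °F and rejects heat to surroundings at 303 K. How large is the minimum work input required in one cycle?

W_in ≈ 1610 J

T_C = 6 °F → (6 − 32) × 5/9 = -14.44 °C = 258.71 K.
Carnot COP: COP_R = T_C/(T_H − T_C) = 258.71/44.29 = 5.8406.
W = Q_C/COP_R = 9380/5.8406 = 1610 J.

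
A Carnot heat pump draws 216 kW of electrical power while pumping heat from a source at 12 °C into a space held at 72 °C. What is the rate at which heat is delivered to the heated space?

T_H = 72 °C → 72 + 273.15 = 345.15 K.
T_C = 12 °C → 12 + 273.15 = 285.15 K.
The Carnot heat-pump COP is COP_HP = T_H/(T_H − T_C) = 345.15/60.00 = 5.7525.
Q_H = COP_HP · W = 5.7525 × 216 = 1240 kW.

Q̇_H ≈ 1240 kW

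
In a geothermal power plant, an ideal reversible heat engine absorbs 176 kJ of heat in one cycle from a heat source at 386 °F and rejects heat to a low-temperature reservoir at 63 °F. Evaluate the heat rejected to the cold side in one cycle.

Q_C ≈ 108.8 kJ

T_H = 386 °F → (386 − 32) × 5/9 = 196.67 °C = 469.82 K.
T_C = 63 °F → (63 − 32) × 5/9 = 17.22 °C = 290.37 K.
Since the cycle is reversible, η = 1 − T_C/T_H = 1 − 290.37/469.82 = 0.3819.
For a reversible cycle Q_C/Q_H = T_C/T_H, so Q_C = 176 × 290.37/469.82 = 108.8 kJ.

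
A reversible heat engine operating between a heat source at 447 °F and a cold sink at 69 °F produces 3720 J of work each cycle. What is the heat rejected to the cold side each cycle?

Q_C ≈ 5200 J

T_H = 447 °F → (447 − 32) × 5/9 = 230.56 °C = 503.71 K.
T_C = 69 °F → (69 − 32) × 5/9 = 20.56 °C = 293.71 K.
Since the cycle is reversible, η = 1 − T_C/T_H = 1 − 293.71/503.71 = 0.4169.
Since Q_C/Q_H = T_C/T_H and Q_H = W/η, Q_C = W·T_C/(T_H − T_C) = 3720 × 293.71/210.00 = 5200 J.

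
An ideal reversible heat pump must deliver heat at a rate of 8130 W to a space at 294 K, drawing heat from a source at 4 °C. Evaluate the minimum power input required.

Ẇ_in ≈ 466 W

T_C = 4 °C → 4 + 273.15 = 277.15 K.
COP_HP = T_H/(T_H − T_C) = 294.00/16.85 = 17.4481.
W = Q_H/COP_HP = 8130/17.4481 = 466 W.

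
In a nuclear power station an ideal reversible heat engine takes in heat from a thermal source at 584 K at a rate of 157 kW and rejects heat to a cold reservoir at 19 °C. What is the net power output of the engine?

Ẇ ≈ 78.46 kW

T_C = 19 °C → 19 + 273.15 = 292.15 K.
η_rev = 1 − T_C/T_H = 1 − 292.15/584.00 = 0.4997.
W = η·Q_H = 0.4997 × 157 = 78.46 kW.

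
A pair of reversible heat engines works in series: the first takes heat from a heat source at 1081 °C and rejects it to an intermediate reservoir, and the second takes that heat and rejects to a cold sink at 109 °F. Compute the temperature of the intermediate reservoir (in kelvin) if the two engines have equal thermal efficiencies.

T_H = 1081 °C → 1081 + 273.15 = 1354.15 K.
T_C = 109 °F → (109 − 32) × 5/9 = 42.78 °C = 315.93 K.
Equal efficiencies require 1 − T_m/T_H = 1 − T_C/T_m, i.e. T_m/T_H = T_C/T_m, so T_m = √(T_H·T_C) = √(1354.15 × 315.93) = 654.1 K.

T_m ≈ 654.1 K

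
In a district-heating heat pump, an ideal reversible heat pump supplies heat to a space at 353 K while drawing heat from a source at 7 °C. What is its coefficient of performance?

COP_HP ≈ 4.85

T_C = 7 °C → 7 + 273.15 = 280.15 K.
Reversible heating COP: COP_HP = T_H/(T_H − T_C) = 353.00/(353.00 − 280.15) = 4.85.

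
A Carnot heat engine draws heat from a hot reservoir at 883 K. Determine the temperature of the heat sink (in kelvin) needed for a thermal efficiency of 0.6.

From η = 1 − T_C/T_H, T_C = T_H·(1 − η) = 883.00 × (1 − 0.6) = 353 K.

T_C ≈ 353 K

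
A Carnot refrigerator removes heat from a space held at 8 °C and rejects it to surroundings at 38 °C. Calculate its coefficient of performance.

T_H = 38 °C → 38 + 273.15 = 311.15 K.
T_C = 8 °C → 8 + 273.15 = 281.15 K.
COP_R = T_C/(T_H − T_C) = 281.15/(311.15 − 281.15) = 9.372.

COP_R ≈ 9.372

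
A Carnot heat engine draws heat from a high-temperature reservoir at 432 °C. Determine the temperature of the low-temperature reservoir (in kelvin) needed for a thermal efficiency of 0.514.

T_H = 432 °C → 432 + 273.15 = 705.15 K.
From η = 1 − T_C/T_H, T_C = T_H·(1 − η) = 705.15 × (1 − 0.514) = 343 K.

T_C ≈ 343 K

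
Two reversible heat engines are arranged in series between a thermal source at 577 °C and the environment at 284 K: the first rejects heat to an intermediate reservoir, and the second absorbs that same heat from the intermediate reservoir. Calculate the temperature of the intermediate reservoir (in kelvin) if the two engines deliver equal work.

T_H = 577 °C → 577 + 273.15 = 850.15 K.
For reversible stages Q_m = Q_H·(T_m/T_H). Setting W₁ = Q_H(1 − T_m/T_H) equal to W₂ = Q_m(1 − T_C/T_m) = Q_H·(T_m − T_C)/T_H gives T_H − T_m = T_m − T_C, so T_m = (T_H + T_C)/2 = (850.15 + 284.00)/2 = 567 K.

T_m ≈ 567 K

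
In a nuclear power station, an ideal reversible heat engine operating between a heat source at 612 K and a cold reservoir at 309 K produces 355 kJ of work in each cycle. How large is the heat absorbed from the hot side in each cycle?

The Carnot efficiency is η = 1 − T_C/T_H = 1 − 309.00/612.00 = 0.4951.
Q_H = W/η = 355/0.4951 = 717 kJ.

Q_H ≈ 717 kJ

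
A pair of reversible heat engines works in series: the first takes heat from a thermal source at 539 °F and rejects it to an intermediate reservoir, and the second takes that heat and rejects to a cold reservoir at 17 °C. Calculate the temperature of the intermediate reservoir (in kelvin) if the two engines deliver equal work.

T_H = 539 °F → (539 − 32) × 5/9 = 281.67 °C = 554.82 K.
T_C = 17 °C → 17 + 273.15 = 290.15 K.
For reversible stages Q_m = Q_H·(T_m/T_H). Setting W₁ = Q_H(1 − T_m/T_H) equal to W₂ = Q_m(1 − T_C/T_m) = Q_H·(T_m − T_C)/T_H gives T_H − T_m = T_m − T_C, so T_m = (T_H + T_C)/2 = (554.82 + 290.15)/2 = 422 K.

T_m ≈ 422 K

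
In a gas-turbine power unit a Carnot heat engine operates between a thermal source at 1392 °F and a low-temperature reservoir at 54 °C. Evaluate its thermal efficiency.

T_H = 1392 °F → (1392 − 32) × 5/9 = 755.56 °C = 1028.71 K.
T_C = 54 °C → 54 + 273.15 = 327.15 K.
The Carnot efficiency is η = 1 − T_C/T_H = 1 − 327.15/1028.71 = 0.6820.

η ≈ 0.6820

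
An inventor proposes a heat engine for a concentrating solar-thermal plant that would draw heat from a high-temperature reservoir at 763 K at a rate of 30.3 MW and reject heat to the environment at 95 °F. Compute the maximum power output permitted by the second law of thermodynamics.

Ẇ_max ≈ 18.1 MW

T_C = 95 °F → (95 − 32) × 5/9 = 35.00 °C = 308.15 K.
The upper bound on efficiency is η_max = 1 − T_C/T_H = 1 − 308.15/763.00 = 0.5961.
W_max = η_max · Q_H = 0.5961 × 30.3 = 18.1 MW.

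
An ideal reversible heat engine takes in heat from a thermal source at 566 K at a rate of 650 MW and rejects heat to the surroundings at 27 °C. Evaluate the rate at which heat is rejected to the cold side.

T_C = 27 °C → 27 + 273.15 = 300.15 K.
For a reversible engine, η = 1 − T_C/T_H = 1 − 300.15/566.00 = 0.4697.
For a reversible cycle Q_C/Q_H = T_C/T_H, so Q_C = 650 × 300.15/566.00 = 345 MW.

Q̇_C ≈ 345 MW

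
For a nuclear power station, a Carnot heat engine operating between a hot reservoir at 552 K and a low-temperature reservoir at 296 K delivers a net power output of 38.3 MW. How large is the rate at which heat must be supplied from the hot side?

Carnot efficiency: η = 1 − T_C/T_H = 1 − 296.00/552.00 = 0.4638.
Q_H = W/η = 38.3/0.4638 = 82.6 MW.

Q̇_H ≈ 82.6 MW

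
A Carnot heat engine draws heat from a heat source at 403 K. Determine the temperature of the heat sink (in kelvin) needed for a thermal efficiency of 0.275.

T_C ≈ 292.2 K

From η = 1 − T_C/T_H, T_C = T_H·(1 − η) = 403.00 × (1 − 0.275) = 292.2 K.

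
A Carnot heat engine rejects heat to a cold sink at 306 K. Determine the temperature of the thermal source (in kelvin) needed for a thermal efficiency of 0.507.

T_H ≈ 620.7 K

From η = 1 − T_C/T_H, solving for T_H gives T_H = T_C/(1 − η) = 306.00/(1 − 0.507) = 620.7 K.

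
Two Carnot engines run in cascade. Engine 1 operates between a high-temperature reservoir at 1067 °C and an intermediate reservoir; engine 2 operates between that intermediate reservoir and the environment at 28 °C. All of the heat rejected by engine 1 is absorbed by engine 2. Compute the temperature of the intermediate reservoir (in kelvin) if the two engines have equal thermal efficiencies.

T_H = 1067 °C → 1067 + 273.15 = 1340.15 K.
T_C = 28 °C → 28 + 273.15 = 301.15 K.
Equal efficiencies require 1 − T_m/T_H = 1 − T_C/T_m, i.e. T_m/T_H = T_C/T_m, so T_m = √(T_H·T_C) = √(1340.15 × 301.15) = 635.3 K.

T_m ≈ 635.3 K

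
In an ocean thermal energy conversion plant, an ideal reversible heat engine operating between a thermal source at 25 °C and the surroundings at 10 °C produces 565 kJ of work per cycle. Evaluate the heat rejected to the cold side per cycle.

Q_C ≈ 10700 kJ

T_H = 25 °C → 25 + 273.15 = 298.15 K.
T_C = 10 °C → 10 + 273.15 = 283.15 K.
Carnot efficiency: η = 1 − T_C/T_H = 1 − 283.15/298.15 = 0.0503.
Since Q_C/Q_H = T_C/T_H and Q_H = W/η, Q_C = W·T_C/(T_H − T_C) = 565 × 283.15/15.00 = 10700 kJ.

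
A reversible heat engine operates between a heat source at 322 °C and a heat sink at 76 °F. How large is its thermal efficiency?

T_H = 322 °C → 322 + 273.15 = 595.15 K.
T_C = 76 °F → (76 − 32) × 5/9 = 24.44 °C = 297.59 K.
For a reversible engine, η = 1 − T_C/T_H = 1 − 297.59/595.15 = 0.5000.

η ≈ 0.5000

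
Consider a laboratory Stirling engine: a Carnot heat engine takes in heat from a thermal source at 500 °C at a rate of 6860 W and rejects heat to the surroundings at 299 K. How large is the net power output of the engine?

Ẇ ≈ 4210 W

T_H = 500 °C → 500 + 273.15 = 773.15 K.
Carnot efficiency: η = 1 − T_C/T_H = 1 − 299.00/773.15 = 0.6133.
W = η·Q_H = 0.6133 × 6860 = 4210 W.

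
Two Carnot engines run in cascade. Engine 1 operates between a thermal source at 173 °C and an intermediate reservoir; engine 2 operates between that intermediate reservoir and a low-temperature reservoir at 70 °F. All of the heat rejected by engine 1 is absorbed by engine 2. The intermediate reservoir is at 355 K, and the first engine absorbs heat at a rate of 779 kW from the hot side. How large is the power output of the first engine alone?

T_H = 173 °C → 173 + 273.15 = 446.15 K.
T_C = 70 °F → (70 − 32) × 5/9 = 21.11 °C = 294.26 K.
First-stage efficiency η₁ = 1 − T_m/T_H = 1 − 355.00/446.15 = 0.2043.
W₁ = η₁·Q_H = 0.2043 × 779 = 159.2 kW.

Ẇ₁ ≈ 159.2 kW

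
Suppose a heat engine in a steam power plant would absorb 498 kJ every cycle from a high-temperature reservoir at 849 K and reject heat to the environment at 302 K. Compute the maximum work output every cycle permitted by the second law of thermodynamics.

The second-law ceiling is the Carnot efficiency, η_max = 1 − T_C/T_H = 1 − 302.00/849.00 = 0.6443.
W_max = η_max · Q_H = 0.6443 × 498 = 321 kJ.

W_max ≈ 321 kJ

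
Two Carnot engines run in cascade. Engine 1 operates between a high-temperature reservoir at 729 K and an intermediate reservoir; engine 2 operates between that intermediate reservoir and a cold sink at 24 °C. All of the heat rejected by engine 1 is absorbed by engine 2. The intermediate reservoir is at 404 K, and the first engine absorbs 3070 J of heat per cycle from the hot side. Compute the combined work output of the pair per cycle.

T_C = 24 °C → 24 + 273.15 = 297.15 K.
Two reversible stages in series are equivalent to a single Carnot engine between T_H and T_C, so η_total = 1 − T_C/T_H = 1 − 297.15/729.00 = 0.5924.
W_total = η_total · Q_H = 0.5924 × 3070 = 1820 J.

W_total ≈ 1820 J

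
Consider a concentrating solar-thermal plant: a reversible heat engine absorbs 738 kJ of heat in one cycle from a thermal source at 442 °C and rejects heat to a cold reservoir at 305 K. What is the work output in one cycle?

W ≈ 423.3 kJ

T_H = 442 °C → 442 + 273.15 = 715.15 K.
Carnot efficiency: η = 1 − T_C/T_H = 1 − 305.00/715.15 = 0.5735.
W = η·Q_H = 0.5735 × 738 = 423.3 kJ.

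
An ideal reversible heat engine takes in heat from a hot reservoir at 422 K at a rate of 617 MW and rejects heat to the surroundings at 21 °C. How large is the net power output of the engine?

Ẇ ≈ 187 MW

T_C = 21 °C → 21 + 273.15 = 294.15 K.
For a reversible engine, η = 1 − T_C/T_H = 1 − 294.15/422.00 = 0.3030.
W = η·Q_H = 0.3030 × 617 = 187 MW.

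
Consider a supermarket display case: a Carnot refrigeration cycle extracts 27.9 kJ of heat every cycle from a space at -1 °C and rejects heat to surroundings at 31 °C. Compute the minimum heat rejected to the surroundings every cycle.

Q_H ≈ 31.2 kJ

T_H = 31 °C → 31 + 273.15 = 304.15 K.
T_C = -1 °C → -1 + 273.15 = 272.15 K.
For a reversible cycle Q_H/Q_C = T_H/T_C, so Q_H = Q_C·T_H/T_C = 27.9 × 304.15/272.15 = 31.2 kJ.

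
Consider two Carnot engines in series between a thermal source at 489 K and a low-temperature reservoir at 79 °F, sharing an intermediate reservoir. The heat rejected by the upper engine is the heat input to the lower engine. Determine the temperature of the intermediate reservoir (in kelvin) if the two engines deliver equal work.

T_m ≈ 394.1 K

T_C = 79 °F → (79 − 32) × 5/9 = 26.11 °C = 299.26 K.
For reversible stages Q_m = Q_H·(T_m/T_H). Setting W₁ = Q_H(1 − T_m/T_H) equal to W₂ = Q_m(1 − T_C/T_m) = Q_H·(T_m − T_C)/T_H gives T_H − T_m = T_m − T_C, so T_m = (T_H + T_C)/2 = (489.00 + 299.26)/2 = 394.1 K.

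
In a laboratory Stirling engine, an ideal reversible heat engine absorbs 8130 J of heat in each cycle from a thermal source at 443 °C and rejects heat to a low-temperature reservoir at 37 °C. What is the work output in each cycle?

T_H = 443 °C → 443 + 273.15 = 716.15 K.
T_C = 37 °C → 37 + 273.15 = 310.15 K.
For a reversible engine, η = 1 − T_C/T_H = 1 − 310.15/716.15 = 0.5669.
W = η·Q_H = 0.5669 × 8130 = 4609 J.

W ≈ 4609 J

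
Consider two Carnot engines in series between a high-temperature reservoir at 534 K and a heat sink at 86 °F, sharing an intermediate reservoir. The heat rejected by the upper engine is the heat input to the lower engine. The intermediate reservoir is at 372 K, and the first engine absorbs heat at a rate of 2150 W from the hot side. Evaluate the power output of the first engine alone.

T_C = 86 °F → (86 − 32) × 5/9 = 30.00 °C = 303.15 K.
First-stage efficiency η₁ = 1 − T_m/T_H = 1 − 372.00/534.00 = 0.3034.
W₁ = η₁·Q_H = 0.3034 × 2150 = 652 W.

Ẇ₁ ≈ 652 W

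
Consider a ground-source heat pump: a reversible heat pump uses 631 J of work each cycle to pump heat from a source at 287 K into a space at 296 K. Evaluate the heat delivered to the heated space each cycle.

The Carnot heat-pump COP is COP_HP = T_H/(T_H − T_C) = 296.00/9.00 = 32.8889.
Q_H = COP_HP · W = 32.8889 × 631 = 20800 J.

Q_H ≈ 20800 J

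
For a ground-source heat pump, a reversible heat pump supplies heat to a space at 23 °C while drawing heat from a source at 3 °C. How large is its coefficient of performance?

COP_HP ≈ 14.8

T_H = 23 °C → 23 + 273.15 = 296.15 K.
T_C = 3 °C → 3 + 273.15 = 276.15 K.
COP_HP = T_H/(T_H − T_C) = 296.15/(296.15 − 276.15) = 14.8.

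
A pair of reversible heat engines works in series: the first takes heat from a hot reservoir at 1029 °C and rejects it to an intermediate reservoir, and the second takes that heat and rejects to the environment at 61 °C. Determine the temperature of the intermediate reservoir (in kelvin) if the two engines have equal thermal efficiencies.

T_H = 1029 °C → 1029 + 273.15 = 1302.15 K.
T_C = 61 °C → 61 + 273.15 = 334.15 K.
Equal efficiencies require 1 − T_m/T_H = 1 − T_C/T_m, i.e. T_m/T_H = T_C/T_m, so T_m = √(T_H·T_C) = √(1302.15 × 334.15) = 659.6 K.

T_m ≈ 659.6 K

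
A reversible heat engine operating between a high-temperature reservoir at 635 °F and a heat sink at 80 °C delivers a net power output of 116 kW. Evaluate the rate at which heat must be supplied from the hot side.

T_H = 635 °F → (635 − 32) × 5/9 = 335.00 °C = 608.15 K.
T_C = 80 °C → 80 + 273.15 = 353.15 K.
For a reversible engine, η = 1 − T_C/T_H = 1 − 353.15/608.15 = 0.4193.
Q_H = W/η = 116/0.4193 = 276.6 kW.

Q̇_H ≈ 276.6 kW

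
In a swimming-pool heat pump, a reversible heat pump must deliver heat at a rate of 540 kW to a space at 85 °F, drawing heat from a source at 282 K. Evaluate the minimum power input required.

T_H = 85 °F → (85 − 32) × 5/9 = 29.44 °C = 302.59 K.
COP_HP = T_H/(T_H − T_C) = 302.59/20.59 = 14.6930.
W = Q_H/COP_HP = 540/14.6930 = 36.75 kW.

Ẇ_in ≈ 36.75 kW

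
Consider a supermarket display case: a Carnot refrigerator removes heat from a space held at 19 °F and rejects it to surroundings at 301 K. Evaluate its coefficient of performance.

T_C = 19 °F → (19 − 32) × 5/9 = -7.22 °C = 265.93 K.
Carnot COP: COP_R = T_C/(T_H − T_C) = 265.93/(301.00 − 265.93) = 7.58.

COP_R ≈ 7.58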